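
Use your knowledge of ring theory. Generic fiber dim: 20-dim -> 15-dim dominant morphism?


dim(fiber)=dim(X)-dim(Y)=20-15=5


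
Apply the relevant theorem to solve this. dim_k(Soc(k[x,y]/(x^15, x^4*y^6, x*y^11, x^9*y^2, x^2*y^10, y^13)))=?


Socle = ann(m) = span of standard monomials u with x*u, y*u in I (staircase corners).
Minimal generators: x^15, x^9*y^2, x^4*y^6, x^2*y^10, x*y^11, y^13
Corners: y^12, xy^10, x^3y^9, x^8y^5, x^14y
Socle dim=5


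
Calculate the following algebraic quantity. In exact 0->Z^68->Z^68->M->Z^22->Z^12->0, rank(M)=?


Alt sum=0:
(-1)^0*68 + (-1)^1*68 + (-1)^2*? + (-1)^3*22 + (-1)^4*12=0
rank(M)=10


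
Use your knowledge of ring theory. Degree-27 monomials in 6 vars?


C(d+n-1,n-1)=C(32,5)=201376


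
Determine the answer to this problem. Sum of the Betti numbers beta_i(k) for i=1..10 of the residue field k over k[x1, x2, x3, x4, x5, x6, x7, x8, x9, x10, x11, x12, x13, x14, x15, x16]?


Koszul resolution: beta_i(k)=C(n,i), n=16
C(16,1)=16, C(16,2)=120, C(16,3)=560, C(16,4)=1820, C(16,5)=4368, C(16,6)=8008, C(16,7)=11440, C(16,8)=12870, C(16,9)=11440, C(16,10)=8008
Sum=58650


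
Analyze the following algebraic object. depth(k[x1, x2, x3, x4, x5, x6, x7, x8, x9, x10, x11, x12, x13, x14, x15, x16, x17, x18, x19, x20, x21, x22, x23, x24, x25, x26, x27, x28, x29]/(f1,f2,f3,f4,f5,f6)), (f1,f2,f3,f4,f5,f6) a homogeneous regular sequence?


depth(R)=29
depth(R/I)=29-6=23


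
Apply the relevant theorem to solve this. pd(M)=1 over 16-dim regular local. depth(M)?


pd+depth=depth(R)=16
depth=16-1=15


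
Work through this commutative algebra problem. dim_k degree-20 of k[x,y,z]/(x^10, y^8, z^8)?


Need i<10, j<8, k<8 with i+j+k=20.
For each i, j ranges over max(0,20-i-7)..min(7,20-i):
  i=0: j in [13,7] -> 0
  i=1: j in [12,7] -> 0
  i=2: j in [11,7] -> 0
  i=3: j in [10,7] -> 0
  i=4: j in [9,7] -> 0
  i=5: j in [8,7] -> 0
  i=6: j in [7,7] -> 1
  i=7: j in [6,7] -> 2
  i=8: j in [5,7] -> 3
  i=9: j in [4,7] -> 4
H(20) = 0+0+0+0+0+0+1+2+3+4 = 10


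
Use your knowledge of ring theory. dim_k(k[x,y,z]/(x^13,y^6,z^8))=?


Basis: x^iy^jz^k, i<13,j<6,k<8
13*6*8=624


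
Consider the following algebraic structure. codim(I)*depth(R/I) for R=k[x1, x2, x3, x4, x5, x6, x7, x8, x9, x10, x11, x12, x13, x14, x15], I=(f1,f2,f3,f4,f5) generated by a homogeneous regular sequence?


codim=5, depth=dim(R/I)=15-5=10
Product=5*10=50


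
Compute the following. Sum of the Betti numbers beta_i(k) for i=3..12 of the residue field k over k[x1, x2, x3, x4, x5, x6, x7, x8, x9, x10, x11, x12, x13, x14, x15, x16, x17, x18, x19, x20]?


Koszul resolution: beta_i(k)=C(n,i), n=20
C(20,3)=1140, C(20,4)=4845, C(20,5)=15504, C(20,6)=38760, C(20,7)=77520, C(20,8)=125970, C(20,9)=167960, C(20,10)=184756, C(20,11)=167960, C(20,12)=125970
Sum=910385


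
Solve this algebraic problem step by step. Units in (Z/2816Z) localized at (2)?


Local ring = Z/256Z.
phi(256) = 2^7*(2-1) = 128


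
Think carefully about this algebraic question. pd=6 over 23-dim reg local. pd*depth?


pd+depth=23
depth=23-6=17
pd*depth=6*17=102


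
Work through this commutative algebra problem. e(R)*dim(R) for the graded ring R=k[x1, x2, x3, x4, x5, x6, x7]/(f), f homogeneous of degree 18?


e(R)=deg(f)=18, dim(R)=7-1=6
e*dim=18*6=108


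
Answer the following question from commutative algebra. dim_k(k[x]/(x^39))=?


Basis: 1,x,...,x^38
dim=39


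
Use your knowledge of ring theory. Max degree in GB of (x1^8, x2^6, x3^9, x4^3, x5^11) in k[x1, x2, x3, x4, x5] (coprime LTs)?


Pure powers, coprime LTs => already GB.
Degrees: 8, 6, 9, 3, 11
Max=11


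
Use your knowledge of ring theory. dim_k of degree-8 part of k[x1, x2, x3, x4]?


C(d+n-1,n-1)=C(11,3)=165


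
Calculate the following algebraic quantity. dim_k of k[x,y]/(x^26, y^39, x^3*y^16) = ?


k[x,y]/I, I = (x^26, y^39, x^3*y^16)
Rect: 26x39=1014. Corner: (26-3)x(39-16)=529.
dim = 1014-529 = 485


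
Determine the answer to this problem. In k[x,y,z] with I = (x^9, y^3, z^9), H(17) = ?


Need i<9, j<3, k<9 with i+j+k=17.
For each i, j ranges over max(0,17-i-8)..min(2,17-i):
  i=0: j in [9,2] -> 0
  i=1: j in [8,2] -> 0
  i=2: j in [7,2] -> 0
  i=3: j in [6,2] -> 0
  i=4: j in [5,2] -> 0
  i=5: j in [4,2] -> 0
  i=6: j in [3,2] -> 0
  i=7: j in [2,2] -> 1
  i=8: j in [1,2] -> 2
H(17) = 0+0+0+0+0+0+0+1+2 = 3


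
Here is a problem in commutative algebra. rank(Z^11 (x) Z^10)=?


rank(M(x)N) = rank(M)*rank(N)
11*10 = 110


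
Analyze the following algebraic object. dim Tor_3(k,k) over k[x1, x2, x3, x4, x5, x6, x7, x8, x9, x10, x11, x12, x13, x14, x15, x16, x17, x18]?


Koszul: C(n,i)=C(18,3)=816


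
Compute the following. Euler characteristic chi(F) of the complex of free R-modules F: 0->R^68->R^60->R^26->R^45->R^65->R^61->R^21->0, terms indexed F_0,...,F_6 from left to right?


chi = sum (-1)^i * rank:
(-1)^0*68=68
(-1)^1*60=-60
(-1)^2*26=26
(-1)^3*45=-45
(-1)^4*65=65
(-1)^5*61=-61
(-1)^6*21=21
chi=14


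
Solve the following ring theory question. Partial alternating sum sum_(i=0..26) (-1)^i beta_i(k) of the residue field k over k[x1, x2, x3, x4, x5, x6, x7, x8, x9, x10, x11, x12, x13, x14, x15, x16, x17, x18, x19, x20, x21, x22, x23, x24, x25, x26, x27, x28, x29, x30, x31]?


Koszul resolution: beta_i(k)=C(n,i), n=31
sum_(i=0..p) (-1)^i C(n,i) = (-1)^p C(n-1,p)
(-1)^26*C(30,26) = (-1)^26*27405 = 27405


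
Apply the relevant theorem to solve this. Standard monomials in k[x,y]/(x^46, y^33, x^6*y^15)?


k[x,y]/I, I = (x^46, y^33, x^6*y^15)
Rect: 46x33=1518. Corner: (46-6)x(33-15)=720.
dim = 1518-720 = 798


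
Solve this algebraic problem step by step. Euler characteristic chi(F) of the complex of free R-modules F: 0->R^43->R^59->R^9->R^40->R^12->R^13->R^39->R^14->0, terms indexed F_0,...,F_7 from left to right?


chi = sum (-1)^i * rank:
(-1)^0*43=43
(-1)^1*59=-59
(-1)^2*9=9
(-1)^3*40=-40
(-1)^4*12=12
(-1)^5*13=-13
(-1)^6*39=39
(-1)^7*14=-14
chi=-23


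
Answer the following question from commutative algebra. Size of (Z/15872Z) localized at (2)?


2-primary part: 15872=2^9*31
Size=2^9=512


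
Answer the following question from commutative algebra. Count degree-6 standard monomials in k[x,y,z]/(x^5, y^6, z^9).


Need i<5, j<6, k<9 with i+j+k=6.
For each i, j ranges over max(0,6-i-8)..min(5,6-i):
  i=0: j in [0,5] -> 6
  i=1: j in [0,5] -> 6
  i=2: j in [0,4] -> 5
  i=3: j in [0,3] -> 4
  i=4: j in [0,2] -> 3
H(6) = 6+6+5+4+3 = 24


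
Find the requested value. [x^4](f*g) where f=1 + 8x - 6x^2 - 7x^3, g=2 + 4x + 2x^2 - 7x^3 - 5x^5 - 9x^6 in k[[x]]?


[x^4] = sum a_i*b_j, i+j=4
  8*-7=-56
  -6*2=-12
  -7*4=-28
Sum=-96


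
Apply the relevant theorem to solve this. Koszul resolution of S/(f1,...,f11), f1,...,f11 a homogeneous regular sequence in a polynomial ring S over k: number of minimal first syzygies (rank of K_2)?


Regular sequence => Koszul complex is the minimal free resolution.
Syz_1 minimally generated by Koszul relations f_i*e_j - f_j*e_i (i<j): mu(Syz_1) = beta_2 = C(m,2) = m(m-1)/2
m=11
11*10/2 = 55


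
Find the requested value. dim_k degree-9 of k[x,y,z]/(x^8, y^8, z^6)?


Need i<8, j<8, k<6 with i+j+k=9.
For each i, j ranges over max(0,9-i-5)..min(7,9-i):
  i=0: j in [4,7] -> 4
  i=1: j in [3,7] -> 5
  i=2: j in [2,7] -> 6
  i=3: j in [1,6] -> 6
  i=4: j in [0,5] -> 6
  i=5: j in [0,4] -> 5
  i=6: j in [0,3] -> 4
  i=7: j in [0,2] -> 3
H(9) = 4+5+6+6+6+5+4+3 = 39


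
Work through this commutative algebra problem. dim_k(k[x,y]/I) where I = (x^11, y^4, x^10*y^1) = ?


k[x,y]/I, I = (x^11, y^4, x^10*y^1)
Rect: 11x4=44. Corner: (11-10)x(4-1)=3.
dim = 44-3 = 41


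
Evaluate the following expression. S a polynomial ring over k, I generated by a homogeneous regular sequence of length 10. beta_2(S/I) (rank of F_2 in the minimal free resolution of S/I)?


Regular sequence => Koszul complex is the minimal free resolution.
Syz_1 minimally generated by Koszul relations f_i*e_j - f_j*e_i (i<j): mu(Syz_1) = beta_2 = C(m,2) = m(m-1)/2
m=10
10*9/2 = 45


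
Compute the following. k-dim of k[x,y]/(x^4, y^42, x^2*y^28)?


k[x,y]/I, I = (x^4, y^42, x^2*y^28)
Rect: 4x42=168. Corner: (4-2)x(42-28)=28.
dim = 168-28 = 140


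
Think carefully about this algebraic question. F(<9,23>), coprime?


gcd(9,23)=1 => F=ab-a-b=9*23-9-23=207-32=175


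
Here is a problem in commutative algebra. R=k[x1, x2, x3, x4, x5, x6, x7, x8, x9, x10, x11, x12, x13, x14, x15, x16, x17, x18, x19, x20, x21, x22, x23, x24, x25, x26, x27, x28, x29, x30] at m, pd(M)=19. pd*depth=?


pd+depth=30
depth=30-19=11
pd*depth=19*11=209


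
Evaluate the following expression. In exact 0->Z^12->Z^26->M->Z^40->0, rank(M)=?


Alt sum=0:
(-1)^0*12 + (-1)^1*26 + (-1)^2*? + (-1)^3*40=0
rank(M)=54


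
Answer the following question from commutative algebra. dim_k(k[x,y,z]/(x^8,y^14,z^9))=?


Basis: x^iy^jz^k, i<8,j<14,k<9
8*14*9=1008


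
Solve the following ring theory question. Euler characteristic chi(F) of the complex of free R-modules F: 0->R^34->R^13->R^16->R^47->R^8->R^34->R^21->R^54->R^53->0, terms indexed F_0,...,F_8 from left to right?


chi = sum (-1)^i * rank:
(-1)^0*34=34
(-1)^1*13=-13
(-1)^2*16=16
(-1)^3*47=-47
(-1)^4*8=8
(-1)^5*34=-34
(-1)^6*21=21
(-1)^7*54=-54
(-1)^8*53=53
chi=-16


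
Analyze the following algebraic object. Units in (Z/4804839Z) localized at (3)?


Local ring = Z/2187Z.
phi(2187) = 3^6*(3-1) = 1458


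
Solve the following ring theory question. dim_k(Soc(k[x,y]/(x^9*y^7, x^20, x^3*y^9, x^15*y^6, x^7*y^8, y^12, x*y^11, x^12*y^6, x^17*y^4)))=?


Socle = ann(m) = span of standard monomials u with x*u, y*u in I (staircase corners).
Redundant generators: x^15*y^6
Minimal generators: x^20, x^17*y^4, x^12*y^6, x^9*y^7, x^7*y^8, x^3*y^9, x*y^11, y^12
Corners: y^11, x^2y^10, x^6y^8, x^8y^7, x^11y^6, x^16y^5, x^19y^3
Socle dim=7


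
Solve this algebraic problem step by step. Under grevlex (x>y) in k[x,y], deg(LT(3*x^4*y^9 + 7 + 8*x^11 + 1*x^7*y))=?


LT: 3*x^4*y^9
deg_x=4, deg_y=9
Total=4+9=13


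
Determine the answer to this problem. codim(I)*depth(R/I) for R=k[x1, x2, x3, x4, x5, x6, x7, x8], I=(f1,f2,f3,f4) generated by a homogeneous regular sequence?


codim=4, depth=dim(R/I)=8-4=4
Product=4*4=16


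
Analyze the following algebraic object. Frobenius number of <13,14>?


gcd(13,14)=1 => F=ab-a-b=13*14-13-14=182-27=155


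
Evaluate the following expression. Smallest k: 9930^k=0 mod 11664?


9930^k mod 11664:
k=1: 9930
k=2: 9108
k=3: 11448
k=4: 1296
k=5: 3888
k=6: 0
First zero at k = 6


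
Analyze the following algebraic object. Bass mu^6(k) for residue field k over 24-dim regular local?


C(n,i)=C(24,6)=134596


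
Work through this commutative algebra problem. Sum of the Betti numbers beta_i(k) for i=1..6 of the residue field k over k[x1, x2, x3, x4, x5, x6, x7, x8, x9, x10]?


Koszul resolution: beta_i(k)=C(n,i), n=10
C(10,1)=10, C(10,2)=45, C(10,3)=120, C(10,4)=210, C(10,5)=252, C(10,6)=210
Sum=847


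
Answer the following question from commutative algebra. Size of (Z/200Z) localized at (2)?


2-primary part: 200=2^3*25
Size=2^3=8


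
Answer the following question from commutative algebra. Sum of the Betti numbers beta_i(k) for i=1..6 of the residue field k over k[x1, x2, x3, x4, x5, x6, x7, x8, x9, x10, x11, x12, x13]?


Koszul resolution: beta_i(k)=C(n,i), n=13
C(13,1)=13, C(13,2)=78, C(13,3)=286, C(13,4)=715, C(13,5)=1287, C(13,6)=1716
Sum=4095


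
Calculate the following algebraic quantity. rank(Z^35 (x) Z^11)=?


rank(M(x)N) = rank(M)*rank(N)
35*11 = 385


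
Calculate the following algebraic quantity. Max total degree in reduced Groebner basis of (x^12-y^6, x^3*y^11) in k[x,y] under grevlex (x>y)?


LT(f1)=x^12, LT(f2)=x^3y^11, lcm=x^12y^11
S(f1,f2) = y^11*f1 - x^9*f2 = -y^17
Reduced GB = {f1, f2, y^17}; degrees 12, 14, 17
Max = 17


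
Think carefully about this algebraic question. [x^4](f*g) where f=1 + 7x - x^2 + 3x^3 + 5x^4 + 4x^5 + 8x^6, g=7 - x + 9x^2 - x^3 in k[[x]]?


[x^4] = sum a_i*b_j, i+j=4
  7*-1=-7
  -1*9=-9
  3*-1=-3
  5*7=35
Sum=16


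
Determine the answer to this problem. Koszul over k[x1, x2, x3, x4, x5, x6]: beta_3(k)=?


C(n,i)=C(6,3)=20


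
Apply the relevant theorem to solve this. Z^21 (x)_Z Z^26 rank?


rank(M(x)N) = rank(M)*rank(N)
21*26 = 546


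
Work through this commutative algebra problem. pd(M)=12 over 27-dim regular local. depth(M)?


pd+depth=depth(R)=27
depth=27-12=15


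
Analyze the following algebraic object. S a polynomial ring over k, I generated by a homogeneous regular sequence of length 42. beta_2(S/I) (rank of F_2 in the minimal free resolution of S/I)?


Regular sequence => Koszul complex is the minimal free resolution.
Syz_1 minimally generated by Koszul relations f_i*e_j - f_j*e_i (i<j): mu(Syz_1) = beta_2 = C(m,2) = m(m-1)/2
m=42
42*41/2 = 861


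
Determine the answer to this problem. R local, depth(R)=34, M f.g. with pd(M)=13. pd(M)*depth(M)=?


pd+depth=34
depth=34-13=21
pd*depth=13*21=273


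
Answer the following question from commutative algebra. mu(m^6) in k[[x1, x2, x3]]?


C(n+d-1,d)=C(8,6)=28


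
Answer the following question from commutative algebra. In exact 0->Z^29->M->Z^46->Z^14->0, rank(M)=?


Alt sum=0:
(-1)^0*29 + (-1)^1*? + (-1)^2*46 + (-1)^3*14=0
rank(M)=61


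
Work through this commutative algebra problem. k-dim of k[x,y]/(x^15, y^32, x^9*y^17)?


k[x,y]/I, I = (x^15, y^32, x^9*y^17)
Rect: 15x32=480. Corner: (15-9)x(32-17)=90.
dim = 480-90 = 390


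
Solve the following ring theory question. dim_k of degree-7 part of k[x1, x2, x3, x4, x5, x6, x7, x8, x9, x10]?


C(d+n-1,n-1)=C(16,9)=11440


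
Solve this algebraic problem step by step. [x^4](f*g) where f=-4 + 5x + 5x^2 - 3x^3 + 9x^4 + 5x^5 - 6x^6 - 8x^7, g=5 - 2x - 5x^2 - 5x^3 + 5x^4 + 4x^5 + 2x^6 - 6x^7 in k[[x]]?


[x^4] = sum a_i*b_j, i+j=4
  -4*5=-20
  5*-5=-25
  5*-5=-25
  -3*-2=6
  9*5=45
Sum=-19


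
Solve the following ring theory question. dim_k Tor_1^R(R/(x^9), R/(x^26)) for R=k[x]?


Tor_1(R/I,R/J)=(I cap J)/IJ=(x^26)/(x^35)
dim=35-26=min(9,26)=9


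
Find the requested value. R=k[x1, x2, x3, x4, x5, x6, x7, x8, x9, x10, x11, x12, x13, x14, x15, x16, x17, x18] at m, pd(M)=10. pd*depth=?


pd+depth=18
depth=18-10=8
pd*depth=10*8=80


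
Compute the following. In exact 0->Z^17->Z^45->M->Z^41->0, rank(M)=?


Alt sum=0:
(-1)^0*17 + (-1)^1*45 + (-1)^2*? + (-1)^3*41=0
rank(M)=69


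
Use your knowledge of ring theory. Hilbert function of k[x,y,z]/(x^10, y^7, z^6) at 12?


Need i<10, j<7, k<6 with i+j+k=12.
For each i, j ranges over max(0,12-i-5)..min(6,12-i):
  i=0: j in [7,6] -> 0
  i=1: j in [6,6] -> 1
  i=2: j in [5,6] -> 2
  i=3: j in [4,6] -> 3
  i=4: j in [3,6] -> 4
  i=5: j in [2,6] -> 5
  i=6: j in [1,6] -> 6
  i=7: j in [0,5] -> 6
  i=8: j in [0,4] -> 5
  i=9: j in [0,3] -> 4
H(12) = 0+1+2+3+4+5+6+6+5+4 = 36


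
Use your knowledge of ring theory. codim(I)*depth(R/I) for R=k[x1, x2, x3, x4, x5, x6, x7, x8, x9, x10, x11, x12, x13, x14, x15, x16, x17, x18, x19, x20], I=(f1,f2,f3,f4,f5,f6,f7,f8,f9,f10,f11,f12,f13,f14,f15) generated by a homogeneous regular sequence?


codim=15, depth=dim(R/I)=20-15=5
Product=15*5=75


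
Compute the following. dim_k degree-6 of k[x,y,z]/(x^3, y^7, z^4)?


Need i<3, j<7, k<4 with i+j+k=6.
For each i, j ranges over max(0,6-i-3)..min(6,6-i):
  i=0: j in [3,6] -> 4
  i=1: j in [2,5] -> 4
  i=2: j in [1,4] -> 4
H(6) = 4+4+4 = 12


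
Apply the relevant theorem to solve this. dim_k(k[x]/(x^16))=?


Basis: 1,x,...,x^15
dim=16


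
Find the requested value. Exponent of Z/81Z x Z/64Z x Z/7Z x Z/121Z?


Exponent = lcm of the cyclic orders; pairwise coprime => product.
3^4*2^6*7^1*11^2=81*64*7*121=4390848


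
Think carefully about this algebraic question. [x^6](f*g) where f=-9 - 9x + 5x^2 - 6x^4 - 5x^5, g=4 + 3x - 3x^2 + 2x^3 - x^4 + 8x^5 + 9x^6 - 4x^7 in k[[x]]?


[x^6] = sum a_i*b_j, i+j=6
  -9*9=-81
  -9*8=-72
  5*-1=-5
  -6*-3=18
  -5*3=-15
Sum=-155


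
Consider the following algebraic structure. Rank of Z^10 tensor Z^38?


rank(M(x)N) = rank(M)*rank(N)
10*38 = 380


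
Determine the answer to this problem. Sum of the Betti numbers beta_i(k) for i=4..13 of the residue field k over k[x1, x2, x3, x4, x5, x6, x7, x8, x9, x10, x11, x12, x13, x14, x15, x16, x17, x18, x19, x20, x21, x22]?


Koszul resolution: beta_i(k)=C(n,i), n=22
C(22,4)=7315, C(22,5)=26334, C(22,6)=74613, C(22,7)=170544, C(22,8)=319770, C(22,9)=497420, C(22,10)=646646, C(22,11)=705432, C(22,12)=646646, C(22,13)=497420
Sum=3592140


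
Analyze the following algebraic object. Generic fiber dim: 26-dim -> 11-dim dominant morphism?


dim(fiber)=dim(X)-dim(Y)=26-11=15


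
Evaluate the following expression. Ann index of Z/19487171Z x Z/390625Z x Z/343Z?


Exponent = lcm of the cyclic orders; pairwise coprime => product.
11^7*5^8*7^3=19487171*390625*343=2610976426953125


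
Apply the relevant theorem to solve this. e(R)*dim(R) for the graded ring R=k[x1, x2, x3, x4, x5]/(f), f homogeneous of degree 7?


e(R)=deg(f)=7, dim(R)=5-1=4
e*dim=7*4=28


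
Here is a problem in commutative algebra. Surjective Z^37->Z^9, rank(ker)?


rank(ker) = 37-9 = 28


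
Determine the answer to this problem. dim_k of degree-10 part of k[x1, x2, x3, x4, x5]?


C(d+n-1,n-1)=C(14,4)=1001


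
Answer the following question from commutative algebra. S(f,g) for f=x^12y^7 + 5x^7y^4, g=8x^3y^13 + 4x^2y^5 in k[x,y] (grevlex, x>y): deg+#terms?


LT(f)=x^12y^7, LT(g)=8x^3y^13
lcm(LM)=x^12y^13
S(f,g) (scaled by 8 to clear denominators) = 8y^6*f - x^9*g = 40x^7y^10 - 4x^11y^5
2 terms, deg 17.
17+2=19


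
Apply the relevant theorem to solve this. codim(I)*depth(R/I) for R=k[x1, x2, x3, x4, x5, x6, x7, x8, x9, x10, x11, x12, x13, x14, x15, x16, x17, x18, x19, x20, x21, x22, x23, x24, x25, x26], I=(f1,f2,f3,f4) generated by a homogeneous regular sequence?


codim=4, depth=dim(R/I)=26-4=22
Product=4*22=88


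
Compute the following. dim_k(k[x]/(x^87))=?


Basis: 1,x,...,x^86
dim=87


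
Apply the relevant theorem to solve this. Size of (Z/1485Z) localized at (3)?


3-primary part: 1485=3^3*55
Size=3^3=27


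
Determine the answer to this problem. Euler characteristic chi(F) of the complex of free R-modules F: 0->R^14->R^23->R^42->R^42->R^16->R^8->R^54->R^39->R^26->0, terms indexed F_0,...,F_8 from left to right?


chi = sum (-1)^i * rank:
(-1)^0*14=14
(-1)^1*23=-23
(-1)^2*42=42
(-1)^3*42=-42
(-1)^4*16=16
(-1)^5*8=-8
(-1)^6*54=54
(-1)^7*39=-39
(-1)^8*26=26
chi=40


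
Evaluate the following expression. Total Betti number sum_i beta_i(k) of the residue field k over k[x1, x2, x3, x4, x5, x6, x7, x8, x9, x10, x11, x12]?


Koszul resolution: beta_i(k)=C(n,i), n=12
sum_i C(12,i) = 2^12 = 4096


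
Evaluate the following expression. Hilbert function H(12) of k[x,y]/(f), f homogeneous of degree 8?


H(t)=d for t>=d-1.
d=8, t=12
H(12)=8


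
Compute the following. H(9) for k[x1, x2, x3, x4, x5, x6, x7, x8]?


C(d+n-1,n-1)=C(16,7)=11440


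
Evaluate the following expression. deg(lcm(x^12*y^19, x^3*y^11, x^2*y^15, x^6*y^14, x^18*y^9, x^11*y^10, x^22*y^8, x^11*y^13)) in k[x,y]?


lcm = componentwise max:
x: max(12,3,2,6,18,11,22,11)=22
y: max(19,11,15,14,9,10,8,13)=19
Total=22+19=41


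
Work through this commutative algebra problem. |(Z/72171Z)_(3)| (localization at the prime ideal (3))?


3-primary part: 72171=3^8*11
Size=3^8=6561


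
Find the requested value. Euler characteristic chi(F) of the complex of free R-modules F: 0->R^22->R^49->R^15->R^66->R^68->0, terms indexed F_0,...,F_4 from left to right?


chi = sum (-1)^i * rank:
(-1)^0*22=22
(-1)^1*49=-49
(-1)^2*15=15
(-1)^3*66=-66
(-1)^4*68=68
chi=-10


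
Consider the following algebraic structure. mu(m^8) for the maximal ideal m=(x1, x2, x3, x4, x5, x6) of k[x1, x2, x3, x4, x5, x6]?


Graded Nakayama: mu(m^d) = dim_k (m^d/m^(d+1)) = #degree-8 monomials in 6 vars
C(n+d-1,d)=C(13,8)=1287


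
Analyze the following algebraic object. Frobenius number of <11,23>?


gcd(11,23)=1 => F=ab-a-b=11*23-11-23=253-34=219


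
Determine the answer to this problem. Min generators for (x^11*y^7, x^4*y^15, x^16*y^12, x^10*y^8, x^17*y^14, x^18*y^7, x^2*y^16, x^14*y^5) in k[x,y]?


Remove redundant (divisible by others).
x^17*y^14 redundant.
x^16*y^12 redundant.
x^18*y^7 redundant.
Min: x^14*y^5, x^11*y^7, x^10*y^8, x^4*y^15, x^2*y^16
Count=5


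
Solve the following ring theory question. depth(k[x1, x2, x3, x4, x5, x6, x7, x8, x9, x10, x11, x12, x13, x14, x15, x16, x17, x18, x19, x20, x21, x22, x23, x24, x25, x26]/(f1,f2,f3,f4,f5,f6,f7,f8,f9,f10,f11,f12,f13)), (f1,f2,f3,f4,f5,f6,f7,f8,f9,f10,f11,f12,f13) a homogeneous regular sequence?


depth(R)=26
depth(R/I)=26-13=13


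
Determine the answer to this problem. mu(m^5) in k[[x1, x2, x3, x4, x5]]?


C(n+d-1,d)=C(9,5)=126


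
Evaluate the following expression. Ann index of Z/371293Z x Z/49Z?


Exponent = lcm of the cyclic orders; pairwise coprime => product.
13^5*7^2=371293*49=18193357


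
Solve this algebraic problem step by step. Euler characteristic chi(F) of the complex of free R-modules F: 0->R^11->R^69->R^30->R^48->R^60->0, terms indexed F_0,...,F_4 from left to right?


chi = sum (-1)^i * rank:
(-1)^0*11=11
(-1)^1*69=-69
(-1)^2*30=30
(-1)^3*48=-48
(-1)^4*60=60
chi=-16


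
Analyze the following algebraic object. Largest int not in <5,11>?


gcd(5,11)=1 => F=ab-a-b=5*11-5-11=55-16=39


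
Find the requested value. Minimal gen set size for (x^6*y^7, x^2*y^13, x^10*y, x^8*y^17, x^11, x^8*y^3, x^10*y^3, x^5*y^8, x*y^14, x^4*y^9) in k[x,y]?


Remove redundant (divisible by others).
x^8*y^17 redundant.
x^10*y^3 redundant.
Min: x^11, x^10*y, x^8*y^3, x^6*y^7, x^5*y^8, x^4*y^9, x^2*y^13, x*y^14
Count=8


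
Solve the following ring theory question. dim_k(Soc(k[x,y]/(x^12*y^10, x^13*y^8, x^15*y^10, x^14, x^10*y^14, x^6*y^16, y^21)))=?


Socle = ann(m) = span of standard monomials u with x*u, y*u in I (staircase corners).
Redundant generators: x^15*y^10
Minimal generators: x^14, x^13*y^8, x^12*y^10, x^10*y^14, x^6*y^16, y^21
Corners: x^5y^20, x^9y^15, x^11y^13, x^12y^9, x^13y^7
Socle dim=5


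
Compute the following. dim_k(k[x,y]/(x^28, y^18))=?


Basis: x^i*y^j, i<28, j<18
28*18=504


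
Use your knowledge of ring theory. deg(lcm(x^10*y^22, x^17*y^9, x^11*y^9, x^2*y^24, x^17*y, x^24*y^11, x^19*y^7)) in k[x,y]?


lcm = componentwise max:
x: max(10,17,11,2,17,24,19)=24
y: max(22,9,9,24,1,11,7)=24
Total=24+24=48


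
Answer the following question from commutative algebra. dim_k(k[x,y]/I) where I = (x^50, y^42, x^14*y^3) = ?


k[x,y]/I, I = (x^50, y^42, x^14*y^3)
Rect: 50x42=2100. Corner: (50-14)x(42-3)=1404.
dim = 2100-1404 = 696


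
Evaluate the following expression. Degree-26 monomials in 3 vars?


C(d+n-1,n-1)=C(28,2)=378


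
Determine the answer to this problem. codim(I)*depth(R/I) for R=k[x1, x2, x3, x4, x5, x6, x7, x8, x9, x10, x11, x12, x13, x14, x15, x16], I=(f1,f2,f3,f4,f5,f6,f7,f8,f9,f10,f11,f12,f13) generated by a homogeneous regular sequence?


codim=13, depth=dim(R/I)=16-13=3
Product=13*3=39


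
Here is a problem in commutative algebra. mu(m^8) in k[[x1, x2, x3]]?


C(n+d-1,d)=C(10,8)=45


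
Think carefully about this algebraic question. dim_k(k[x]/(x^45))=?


Basis: 1,x,...,x^44
dim=45


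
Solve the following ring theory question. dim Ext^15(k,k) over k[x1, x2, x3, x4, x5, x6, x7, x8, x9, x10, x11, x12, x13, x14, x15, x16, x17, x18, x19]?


C(n,i)=C(19,15)=3876


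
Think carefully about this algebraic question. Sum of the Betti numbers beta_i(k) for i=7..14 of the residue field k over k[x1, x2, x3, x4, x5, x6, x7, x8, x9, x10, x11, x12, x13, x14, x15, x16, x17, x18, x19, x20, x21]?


Koszul resolution: beta_i(k)=C(n,i), n=21
C(21,7)=116280, C(21,8)=203490, C(21,9)=293930, C(21,10)=352716, C(21,11)=352716, C(21,12)=293930, C(21,13)=203490, C(21,14)=116280
Sum=1932832


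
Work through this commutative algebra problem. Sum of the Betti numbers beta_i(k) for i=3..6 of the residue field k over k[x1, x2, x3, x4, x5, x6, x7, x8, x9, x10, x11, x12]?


Koszul resolution: beta_i(k)=C(n,i), n=12
C(12,3)=220, C(12,4)=495, C(12,5)=792, C(12,6)=924
Sum=2431


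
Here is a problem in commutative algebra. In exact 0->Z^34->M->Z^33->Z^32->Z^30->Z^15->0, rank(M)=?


Alt sum=0:
(-1)^0*34 + (-1)^1*? + (-1)^2*33 + (-1)^3*32 + (-1)^4*30 + (-1)^5*15=0
rank(M)=50


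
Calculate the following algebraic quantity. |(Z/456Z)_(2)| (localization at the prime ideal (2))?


2-primary part: 456=2^3*57
Size=2^3=8


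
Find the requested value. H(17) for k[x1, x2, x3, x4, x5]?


C(d+n-1,n-1)=C(21,4)=5985


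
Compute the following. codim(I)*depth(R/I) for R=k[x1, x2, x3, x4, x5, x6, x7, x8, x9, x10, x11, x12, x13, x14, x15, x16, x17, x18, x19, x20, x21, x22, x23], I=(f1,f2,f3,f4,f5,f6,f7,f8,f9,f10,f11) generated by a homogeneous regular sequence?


codim=11, depth=dim(R/I)=23-11=12
Product=11*12=132


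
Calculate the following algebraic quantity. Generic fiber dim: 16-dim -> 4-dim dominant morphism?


dim(fiber)=dim(X)-dim(Y)=16-4=12


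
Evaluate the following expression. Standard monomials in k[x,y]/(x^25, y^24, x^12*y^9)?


k[x,y]/I, I = (x^25, y^24, x^12*y^9)
Rect: 25x24=600. Corner: (25-12)x(24-9)=195.
dim = 600-195 = 405


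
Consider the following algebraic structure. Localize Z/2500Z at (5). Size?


5-primary part: 2500=5^4*4
Size=5^4=625


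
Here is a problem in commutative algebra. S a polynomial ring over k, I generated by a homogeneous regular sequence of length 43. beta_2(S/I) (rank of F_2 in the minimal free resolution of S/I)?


Regular sequence => Koszul complex is the minimal free resolution.
Syz_1 minimally generated by Koszul relations f_i*e_j - f_j*e_i (i<j): mu(Syz_1) = beta_2 = C(m,2) = m(m-1)/2
m=43
43*42/2 = 903


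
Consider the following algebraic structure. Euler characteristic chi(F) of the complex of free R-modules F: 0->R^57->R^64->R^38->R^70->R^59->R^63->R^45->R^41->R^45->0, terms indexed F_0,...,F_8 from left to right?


chi = sum (-1)^i * rank:
(-1)^0*57=57
(-1)^1*64=-64
(-1)^2*38=38
(-1)^3*70=-70
(-1)^4*59=59
(-1)^5*63=-63
(-1)^6*45=45
(-1)^7*41=-41
(-1)^8*45=45
chi=6


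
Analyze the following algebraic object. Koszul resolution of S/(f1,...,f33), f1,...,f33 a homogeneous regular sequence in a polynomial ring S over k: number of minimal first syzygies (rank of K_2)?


Regular sequence => Koszul complex is the minimal free resolution.
Syz_1 minimally generated by Koszul relations f_i*e_j - f_j*e_i (i<j): mu(Syz_1) = beta_2 = C(m,2) = m(m-1)/2
m=33
33*32/2 = 528


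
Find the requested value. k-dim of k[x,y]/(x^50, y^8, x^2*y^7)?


k[x,y]/I, I = (x^50, y^8, x^2*y^7)
Rect: 50x8=400. Corner: (50-2)x(8-7)=48.
dim = 400-48 = 352


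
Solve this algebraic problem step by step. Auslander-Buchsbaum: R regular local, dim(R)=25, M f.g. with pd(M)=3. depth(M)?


pd+depth=depth(R)=25
depth=25-3=22


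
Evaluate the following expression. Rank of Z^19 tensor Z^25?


rank(M(x)N) = rank(M)*rank(N)
19*25 = 475


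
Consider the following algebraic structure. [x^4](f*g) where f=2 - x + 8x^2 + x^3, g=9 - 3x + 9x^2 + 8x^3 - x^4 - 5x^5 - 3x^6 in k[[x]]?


[x^4] = sum a_i*b_j, i+j=4
  2*-1=-2
  -1*8=-8
  8*9=72
  1*-3=-3
Sum=59


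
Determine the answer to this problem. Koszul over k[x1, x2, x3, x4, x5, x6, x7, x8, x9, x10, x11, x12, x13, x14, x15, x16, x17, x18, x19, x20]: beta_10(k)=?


C(n,i)=C(20,10)=184756


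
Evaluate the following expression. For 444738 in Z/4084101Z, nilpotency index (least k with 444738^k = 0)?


444738^k mod 4084101:
k=1: 444738
k=2: 2961315
k=3: 1092798
k=4: 777924
k=5: 0
First zero at k = 5


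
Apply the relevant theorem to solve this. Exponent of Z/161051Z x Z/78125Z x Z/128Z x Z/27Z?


Exponent = lcm of the cyclic orders; pairwise coprime => product.
11^5*5^7*2^7*3^3=161051*78125*128*27=43483770000000


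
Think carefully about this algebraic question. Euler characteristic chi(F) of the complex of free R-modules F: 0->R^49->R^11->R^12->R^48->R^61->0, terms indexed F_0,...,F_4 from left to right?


chi = sum (-1)^i * rank:
(-1)^0*49=49
(-1)^1*11=-11
(-1)^2*12=12
(-1)^3*48=-48
(-1)^4*61=61
chi=63


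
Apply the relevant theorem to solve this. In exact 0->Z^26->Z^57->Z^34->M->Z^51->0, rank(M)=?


Alt sum=0:
(-1)^0*26 + (-1)^1*57 + (-1)^2*34 + (-1)^3*? + (-1)^4*51=0
rank(M)=54


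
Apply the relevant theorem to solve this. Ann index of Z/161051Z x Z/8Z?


Exponent = lcm of the cyclic orders; pairwise coprime => product.
11^5*2^3=161051*8=1288408


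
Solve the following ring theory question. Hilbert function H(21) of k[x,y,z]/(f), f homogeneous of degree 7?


C(23,2)-C(16,2)=253-120=133


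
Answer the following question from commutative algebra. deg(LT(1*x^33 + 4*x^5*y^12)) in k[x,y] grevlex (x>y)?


LT: 1*x^33
deg_x=33, deg_y=0
Total=33+0=33


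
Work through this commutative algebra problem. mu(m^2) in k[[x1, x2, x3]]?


C(n+d-1,d)=C(4,2)=6


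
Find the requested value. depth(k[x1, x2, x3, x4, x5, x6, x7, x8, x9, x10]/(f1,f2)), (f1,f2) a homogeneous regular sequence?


depth(R)=10
depth(R/I)=10-2=8


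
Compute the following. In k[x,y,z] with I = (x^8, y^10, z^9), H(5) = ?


Need i<8, j<10, k<9 with i+j+k=5.
For each i, j ranges over max(0,5-i-8)..min(9,5-i):
  i=0: j in [0,5] -> 6
  i=1: j in [0,4] -> 5
  i=2: j in [0,3] -> 4
  i=3: j in [0,2] -> 3
  i=4: j in [0,1] -> 2
  i=5: j in [0,0] -> 1
H(5) = 6+5+4+3+2+1 = 21


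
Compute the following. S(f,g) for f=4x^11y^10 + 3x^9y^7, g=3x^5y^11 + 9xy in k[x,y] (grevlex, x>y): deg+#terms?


LT(f)=4x^11y^10, LT(g)=3x^5y^11
lcm(LM)=x^11y^11
S(f,g) (scaled by 12 to clear denominators) = 3y*f - 4x^6*g = 9x^9y^8 - 36x^7y
2 terms, deg 17.
17+2=19


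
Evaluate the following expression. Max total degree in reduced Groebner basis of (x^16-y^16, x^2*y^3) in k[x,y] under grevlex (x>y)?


LT(f1)=x^16, LT(f2)=x^2y^3, lcm=x^16y^3
S(f1,f2) = y^3*f1 - x^14*f2 = -y^19
Reduced GB = {f1, f2, y^19}; degrees 16, 5, 19
Max = 19


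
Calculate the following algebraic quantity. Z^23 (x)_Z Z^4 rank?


rank(M(x)N) = rank(M)*rank(N)
23*4 = 92


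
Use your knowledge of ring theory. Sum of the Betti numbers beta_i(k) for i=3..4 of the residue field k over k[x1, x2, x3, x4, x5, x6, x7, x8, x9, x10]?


Koszul resolution: beta_i(k)=C(n,i), n=10
C(10,3)=120, C(10,4)=210
Sum=330


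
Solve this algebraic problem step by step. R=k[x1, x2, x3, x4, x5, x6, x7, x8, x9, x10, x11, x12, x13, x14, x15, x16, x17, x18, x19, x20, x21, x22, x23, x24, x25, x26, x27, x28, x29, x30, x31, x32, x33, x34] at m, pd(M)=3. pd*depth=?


pd+depth=34
depth=34-3=31
pd*depth=3*31=93


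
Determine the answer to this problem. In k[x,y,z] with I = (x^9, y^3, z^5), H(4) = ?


Need i<9, j<3, k<5 with i+j+k=4.
For each i, j ranges over max(0,4-i-4)..min(2,4-i):
  i=0: j in [0,2] -> 3
  i=1: j in [0,2] -> 3
  i=2: j in [0,2] -> 3
  i=3: j in [0,1] -> 2
  i=4: j in [0,0] -> 1
H(4) = 3+3+3+2+1 = 12


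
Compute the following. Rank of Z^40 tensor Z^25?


rank(M(x)N) = rank(M)*rank(N)
40*25 = 1000


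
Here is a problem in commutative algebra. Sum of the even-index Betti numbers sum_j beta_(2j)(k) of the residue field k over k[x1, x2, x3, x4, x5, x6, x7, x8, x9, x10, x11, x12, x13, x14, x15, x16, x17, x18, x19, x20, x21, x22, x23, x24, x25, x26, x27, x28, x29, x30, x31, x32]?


Koszul resolution: beta_i(k)=C(n,i), n=32
sum_even C(32,i) = 2^(n-1) = 2^31 = 2147483648


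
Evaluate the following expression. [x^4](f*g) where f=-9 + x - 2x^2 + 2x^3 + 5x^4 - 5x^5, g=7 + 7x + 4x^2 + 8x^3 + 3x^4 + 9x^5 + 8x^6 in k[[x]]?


[x^4] = sum a_i*b_j, i+j=4
  -9*3=-27
  1*8=8
  -2*4=-8
  2*7=14
  5*7=35
Sum=22


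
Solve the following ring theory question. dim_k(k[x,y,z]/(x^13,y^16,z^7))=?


Basis: x^iy^jz^k, i<13,j<16,k<7
13*16*7=1456


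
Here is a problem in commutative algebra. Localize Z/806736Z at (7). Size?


7-primary part: 806736=7^5*48
Size=7^5=16807


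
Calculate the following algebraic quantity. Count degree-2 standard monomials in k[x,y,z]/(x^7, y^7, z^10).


Need i<7, j<7, k<10 with i+j+k=2.
For each i, j ranges over max(0,2-i-9)..min(6,2-i):
  i=0: j in [0,2] -> 3
  i=1: j in [0,1] -> 2
  i=2: j in [0,0] -> 1
H(2) = 3+2+1 = 6


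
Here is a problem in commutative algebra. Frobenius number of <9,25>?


gcd(9,25)=1 => F=ab-a-b=9*25-9-25=225-34=191


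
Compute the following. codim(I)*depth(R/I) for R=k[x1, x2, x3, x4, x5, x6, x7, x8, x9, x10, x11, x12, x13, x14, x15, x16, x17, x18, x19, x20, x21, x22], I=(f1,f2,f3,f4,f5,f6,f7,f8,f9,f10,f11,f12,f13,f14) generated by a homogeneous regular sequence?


codim=14, depth=dim(R/I)=22-14=8
Product=14*8=112


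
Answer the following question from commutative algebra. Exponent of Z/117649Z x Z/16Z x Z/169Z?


Exponent = lcm of the cyclic orders; pairwise coprime => product.
7^6*2^4*13^2=117649*16*169=318122896


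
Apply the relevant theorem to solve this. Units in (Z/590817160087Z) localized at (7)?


Local ring = Z/40353607Z.
phi(40353607) = 7^8*(7-1) = 34588806


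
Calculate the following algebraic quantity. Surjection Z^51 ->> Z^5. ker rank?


rank(ker) = 51-5 = 46


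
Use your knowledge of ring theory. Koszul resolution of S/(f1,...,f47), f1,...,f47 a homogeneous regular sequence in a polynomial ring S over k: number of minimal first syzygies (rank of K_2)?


Regular sequence => Koszul complex is the minimal free resolution.
Syz_1 minimally generated by Koszul relations f_i*e_j - f_j*e_i (i<j): mu(Syz_1) = beta_2 = C(m,2) = m(m-1)/2
m=47
47*46/2 = 1081


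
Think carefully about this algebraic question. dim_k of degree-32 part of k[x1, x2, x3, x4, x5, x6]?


C(d+n-1,n-1)=C(37,5)=435897


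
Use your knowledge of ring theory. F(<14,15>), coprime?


gcd(14,15)=1 => F=ab-a-b=14*15-14-15=210-29=181


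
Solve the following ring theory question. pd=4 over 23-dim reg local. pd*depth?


pd+depth=23
depth=23-4=19
pd*depth=4*19=76


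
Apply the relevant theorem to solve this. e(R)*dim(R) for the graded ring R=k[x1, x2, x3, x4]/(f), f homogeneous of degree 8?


e(R)=deg(f)=8, dim(R)=4-1=3
e*dim=8*3=24


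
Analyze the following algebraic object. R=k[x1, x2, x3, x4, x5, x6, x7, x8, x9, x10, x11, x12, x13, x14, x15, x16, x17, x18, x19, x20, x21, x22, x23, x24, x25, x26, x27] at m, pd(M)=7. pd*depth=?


pd+depth=27
depth=27-7=20
pd*depth=7*20=140


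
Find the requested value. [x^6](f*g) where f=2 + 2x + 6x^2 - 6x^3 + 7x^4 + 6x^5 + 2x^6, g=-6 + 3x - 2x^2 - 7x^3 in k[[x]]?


[x^6] = sum a_i*b_j, i+j=6
  -6*-7=42
  7*-2=-14
  6*3=18
  2*-6=-12
Sum=34


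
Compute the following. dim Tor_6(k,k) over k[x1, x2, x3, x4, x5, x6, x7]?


Koszul: C(n,i)=C(7,6)=7


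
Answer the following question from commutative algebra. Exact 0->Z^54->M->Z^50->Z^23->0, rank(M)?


Alt sum=0:
(-1)^0*54 + (-1)^1*? + (-1)^2*50 + (-1)^3*23=0
rank(M)=81


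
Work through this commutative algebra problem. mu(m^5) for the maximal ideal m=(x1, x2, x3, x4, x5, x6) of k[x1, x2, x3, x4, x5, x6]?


Graded Nakayama: mu(m^d) = dim_k (m^d/m^(d+1)) = #degree-5 monomials in 6 vars
C(n+d-1,d)=C(10,5)=252


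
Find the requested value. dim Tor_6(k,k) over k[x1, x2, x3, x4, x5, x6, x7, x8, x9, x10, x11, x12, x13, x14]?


Koszul: C(n,i)=C(14,6)=3003


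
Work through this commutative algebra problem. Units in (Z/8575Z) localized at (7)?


Local ring = Z/343Z.
phi(343) = 7^2*(7-1) = 294


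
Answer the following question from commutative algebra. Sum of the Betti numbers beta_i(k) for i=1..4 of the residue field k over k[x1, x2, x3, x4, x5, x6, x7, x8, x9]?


Koszul resolution: beta_i(k)=C(n,i), n=9
C(9,1)=9, C(9,2)=36, C(9,3)=84, C(9,4)=126
Sum=255


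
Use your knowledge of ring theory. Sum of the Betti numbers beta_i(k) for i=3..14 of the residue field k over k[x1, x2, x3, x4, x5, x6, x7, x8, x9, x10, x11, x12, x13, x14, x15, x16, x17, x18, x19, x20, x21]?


Koszul resolution: beta_i(k)=C(n,i), n=21
C(21,3)=1330, C(21,4)=5985, C(21,5)=20349, C(21,6)=54264, C(21,7)=116280, C(21,8)=203490, C(21,9)=293930, C(21,10)=352716, C(21,11)=352716, C(21,12)=293930, C(21,13)=203490, C(21,14)=116280
Sum=2014760


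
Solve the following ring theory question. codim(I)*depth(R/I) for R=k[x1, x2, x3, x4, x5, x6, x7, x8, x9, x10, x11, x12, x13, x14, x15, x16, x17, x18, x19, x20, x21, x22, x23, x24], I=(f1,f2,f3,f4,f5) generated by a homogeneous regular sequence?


codim=5, depth=dim(R/I)=24-5=19
Product=5*19=95


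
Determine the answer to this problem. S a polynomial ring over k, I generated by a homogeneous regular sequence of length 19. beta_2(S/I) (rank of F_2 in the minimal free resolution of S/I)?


Regular sequence => Koszul complex is the minimal free resolution.
Syz_1 minimally generated by Koszul relations f_i*e_j - f_j*e_i (i<j): mu(Syz_1) = beta_2 = C(m,2) = m(m-1)/2
m=19
19*18/2 = 171


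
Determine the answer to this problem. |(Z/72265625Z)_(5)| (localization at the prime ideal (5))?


5-primary part: 72265625=5^9*37
Size=5^9=1953125


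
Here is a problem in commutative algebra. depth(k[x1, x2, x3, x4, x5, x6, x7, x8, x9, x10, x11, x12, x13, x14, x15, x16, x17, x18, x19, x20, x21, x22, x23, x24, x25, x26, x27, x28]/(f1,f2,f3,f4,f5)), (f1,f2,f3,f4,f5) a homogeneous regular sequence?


depth(R)=28
depth(R/I)=28-5=23


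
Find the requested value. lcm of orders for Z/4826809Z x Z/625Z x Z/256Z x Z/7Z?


Exponent = lcm of the cyclic orders; pairwise coprime => product.
13^6*5^4*2^8*7^1=4826809*625*256*7=5406026080000


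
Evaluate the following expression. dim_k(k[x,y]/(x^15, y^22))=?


Basis: x^i*y^j, i<15, j<22
15*22=330


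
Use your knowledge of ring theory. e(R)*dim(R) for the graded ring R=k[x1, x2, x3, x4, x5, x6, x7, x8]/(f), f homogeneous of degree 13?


e(R)=deg(f)=13, dim(R)=8-1=7
e*dim=13*7=91


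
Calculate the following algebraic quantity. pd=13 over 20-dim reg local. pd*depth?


pd+depth=20
depth=20-13=7
pd*depth=13*7=91


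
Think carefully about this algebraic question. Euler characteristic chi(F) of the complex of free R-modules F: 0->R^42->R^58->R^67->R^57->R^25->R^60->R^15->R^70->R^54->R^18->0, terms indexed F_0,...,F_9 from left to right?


chi = sum (-1)^i * rank:
(-1)^0*42=42
(-1)^1*58=-58
(-1)^2*67=67
(-1)^3*57=-57
(-1)^4*25=25
(-1)^5*60=-60
(-1)^6*15=15
(-1)^7*70=-70
(-1)^8*54=54
(-1)^9*18=-18
chi=-60


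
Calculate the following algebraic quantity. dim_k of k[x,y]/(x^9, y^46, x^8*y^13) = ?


k[x,y]/I, I = (x^9, y^46, x^8*y^13)
Rect: 9x46=414. Corner: (9-8)x(46-13)=33.
dim = 414-33 = 381


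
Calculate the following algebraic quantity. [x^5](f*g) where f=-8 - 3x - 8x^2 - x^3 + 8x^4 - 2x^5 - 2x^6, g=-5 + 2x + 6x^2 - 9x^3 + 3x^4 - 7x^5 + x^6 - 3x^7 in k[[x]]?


[x^5] = sum a_i*b_j, i+j=5
  -8*-7=56
  -3*3=-9
  -8*-9=72
  -1*6=-6
  8*2=16
  -2*-5=10
Sum=139


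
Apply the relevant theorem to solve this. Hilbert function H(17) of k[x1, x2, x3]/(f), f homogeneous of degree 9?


C(19,2)-C(10,2)=171-45=126


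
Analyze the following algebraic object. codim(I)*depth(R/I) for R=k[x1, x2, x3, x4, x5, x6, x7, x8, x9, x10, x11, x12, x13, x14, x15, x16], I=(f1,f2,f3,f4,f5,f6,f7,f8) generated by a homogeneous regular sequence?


codim=8, depth=dim(R/I)=16-8=8
Product=8*8=64


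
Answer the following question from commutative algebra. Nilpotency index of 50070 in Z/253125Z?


50070^k mod 253125:
k=1: 50070
k=2: 54900
k=3: 158625
k=4: 50625
k=5: 0
First zero at k = 5
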